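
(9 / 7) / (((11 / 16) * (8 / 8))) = 1.87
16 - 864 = -848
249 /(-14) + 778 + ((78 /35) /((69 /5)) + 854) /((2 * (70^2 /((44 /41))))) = 2459208049 /3234490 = 760.31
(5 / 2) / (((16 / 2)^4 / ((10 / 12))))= 25 / 49152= 0.00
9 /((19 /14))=126 /19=6.63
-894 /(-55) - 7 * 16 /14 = 454 /55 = 8.25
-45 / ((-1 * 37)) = 45 / 37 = 1.22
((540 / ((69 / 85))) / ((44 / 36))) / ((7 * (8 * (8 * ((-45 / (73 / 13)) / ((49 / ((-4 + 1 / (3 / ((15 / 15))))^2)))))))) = -3518235 / 6367504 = -0.55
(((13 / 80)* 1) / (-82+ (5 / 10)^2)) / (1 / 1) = -0.00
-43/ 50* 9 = -387/ 50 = -7.74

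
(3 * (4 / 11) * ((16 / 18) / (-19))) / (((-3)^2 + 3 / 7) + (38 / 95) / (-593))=-0.01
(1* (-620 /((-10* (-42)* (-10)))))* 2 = 31 /105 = 0.30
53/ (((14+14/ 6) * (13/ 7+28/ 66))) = 5247/ 3689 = 1.42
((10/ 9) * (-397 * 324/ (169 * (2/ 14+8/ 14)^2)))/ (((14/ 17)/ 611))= -79935156/ 65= -1229771.63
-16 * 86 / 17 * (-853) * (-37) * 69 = -176266328.47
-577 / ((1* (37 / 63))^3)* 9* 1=-1298494071 / 50653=-25635.09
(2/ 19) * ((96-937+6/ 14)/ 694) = -5884/ 46151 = -0.13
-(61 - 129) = 68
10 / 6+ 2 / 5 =31 / 15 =2.07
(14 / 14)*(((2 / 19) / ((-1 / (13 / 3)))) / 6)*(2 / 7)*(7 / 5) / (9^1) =-0.00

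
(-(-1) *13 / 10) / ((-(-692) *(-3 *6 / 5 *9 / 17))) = -221 / 224208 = -0.00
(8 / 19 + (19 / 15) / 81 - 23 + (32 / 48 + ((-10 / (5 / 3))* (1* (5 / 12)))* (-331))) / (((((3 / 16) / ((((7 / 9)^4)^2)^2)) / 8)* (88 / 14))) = 12585634628383368892144 / 128330913178934248455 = 98.07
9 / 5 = 1.80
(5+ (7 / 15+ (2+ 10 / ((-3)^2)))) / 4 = 193 / 90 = 2.14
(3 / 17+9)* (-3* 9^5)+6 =-27634830 / 17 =-1625578.24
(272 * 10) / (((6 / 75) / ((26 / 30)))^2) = 2873000 / 9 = 319222.22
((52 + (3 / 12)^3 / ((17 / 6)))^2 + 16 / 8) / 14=193.33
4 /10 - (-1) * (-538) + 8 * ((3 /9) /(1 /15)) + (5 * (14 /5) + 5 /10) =-4831 /10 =-483.10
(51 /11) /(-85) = -3 /55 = -0.05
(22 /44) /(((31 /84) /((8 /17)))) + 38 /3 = 21034 /1581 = 13.30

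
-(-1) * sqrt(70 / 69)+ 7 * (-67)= -469+ sqrt(4830) / 69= -467.99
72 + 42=114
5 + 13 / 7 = 48 / 7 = 6.86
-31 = -31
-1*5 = -5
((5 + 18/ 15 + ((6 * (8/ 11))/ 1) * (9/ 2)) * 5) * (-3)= -4263/ 11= -387.55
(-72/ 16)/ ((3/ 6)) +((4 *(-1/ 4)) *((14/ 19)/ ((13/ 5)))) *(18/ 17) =-9.30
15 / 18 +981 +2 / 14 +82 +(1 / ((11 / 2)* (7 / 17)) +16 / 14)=70327 / 66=1065.56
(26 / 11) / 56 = 13 / 308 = 0.04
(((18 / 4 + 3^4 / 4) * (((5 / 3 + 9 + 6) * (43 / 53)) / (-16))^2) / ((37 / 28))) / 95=17796625 / 126382528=0.14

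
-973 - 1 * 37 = -1010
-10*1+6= -4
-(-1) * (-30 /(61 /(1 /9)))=-10 /183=-0.05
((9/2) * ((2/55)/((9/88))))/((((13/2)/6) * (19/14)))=1344/1235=1.09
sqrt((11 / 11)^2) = 1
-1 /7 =-0.14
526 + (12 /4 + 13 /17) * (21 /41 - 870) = -112642 /41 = -2747.37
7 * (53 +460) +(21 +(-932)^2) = 872236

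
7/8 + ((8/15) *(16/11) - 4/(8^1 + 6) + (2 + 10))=123493/9240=13.37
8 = 8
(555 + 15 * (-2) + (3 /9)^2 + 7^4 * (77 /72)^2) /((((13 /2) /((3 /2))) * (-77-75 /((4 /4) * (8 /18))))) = -16957705 /5520528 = -3.07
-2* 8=-16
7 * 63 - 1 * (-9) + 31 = 481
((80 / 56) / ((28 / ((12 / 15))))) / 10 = 1 / 245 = 0.00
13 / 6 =2.17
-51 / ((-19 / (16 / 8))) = 102 / 19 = 5.37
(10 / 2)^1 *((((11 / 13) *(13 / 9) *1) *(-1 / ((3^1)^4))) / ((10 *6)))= -0.00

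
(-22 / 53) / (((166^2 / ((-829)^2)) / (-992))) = 3749586896 / 365117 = 10269.55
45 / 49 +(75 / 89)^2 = 632070 / 388129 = 1.63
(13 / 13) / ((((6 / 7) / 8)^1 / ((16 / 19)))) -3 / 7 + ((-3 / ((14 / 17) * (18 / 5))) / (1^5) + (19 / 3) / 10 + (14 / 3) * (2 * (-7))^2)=2451773 / 2660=921.72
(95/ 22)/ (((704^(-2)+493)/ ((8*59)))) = 53166080/ 12859931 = 4.13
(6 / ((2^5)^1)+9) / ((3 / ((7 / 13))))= 343 / 208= 1.65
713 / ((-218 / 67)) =-219.13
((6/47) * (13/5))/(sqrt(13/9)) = 18 * sqrt(13)/235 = 0.28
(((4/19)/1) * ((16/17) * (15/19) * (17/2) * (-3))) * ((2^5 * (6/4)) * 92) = -6359040/361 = -17615.07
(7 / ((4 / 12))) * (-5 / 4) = -105 / 4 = -26.25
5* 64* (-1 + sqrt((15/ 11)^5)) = -320 + 72000* sqrt(165)/ 1331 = 374.86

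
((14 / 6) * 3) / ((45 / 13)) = 91 / 45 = 2.02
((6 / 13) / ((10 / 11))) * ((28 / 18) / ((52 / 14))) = 539 / 2535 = 0.21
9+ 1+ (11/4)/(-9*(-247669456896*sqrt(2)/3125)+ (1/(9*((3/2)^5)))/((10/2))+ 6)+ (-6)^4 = 22905261352238284800000*sqrt(2)/11882217367861096528401788046887+ 124145407059412736527199743238484751/95057738942888772227214304375096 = 1306.00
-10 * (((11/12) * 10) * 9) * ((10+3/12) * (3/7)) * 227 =-23034825/28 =-822672.32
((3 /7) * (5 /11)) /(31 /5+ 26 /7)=75 /3817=0.02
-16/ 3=-5.33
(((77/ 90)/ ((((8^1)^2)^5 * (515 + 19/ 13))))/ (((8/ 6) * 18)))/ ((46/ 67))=67067/ 716296434965544960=0.00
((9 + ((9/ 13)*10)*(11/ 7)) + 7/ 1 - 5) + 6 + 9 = 3356/ 91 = 36.88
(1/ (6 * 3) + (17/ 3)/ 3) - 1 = 17/ 18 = 0.94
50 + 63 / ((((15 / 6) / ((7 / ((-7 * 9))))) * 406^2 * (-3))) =8830501 / 176610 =50.00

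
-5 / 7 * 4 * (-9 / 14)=90 / 49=1.84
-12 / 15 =-4 / 5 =-0.80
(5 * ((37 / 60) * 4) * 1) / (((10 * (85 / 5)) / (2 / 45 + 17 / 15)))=1961 / 22950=0.09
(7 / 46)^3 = 343 / 97336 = 0.00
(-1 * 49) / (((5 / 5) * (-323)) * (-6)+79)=-49 / 2017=-0.02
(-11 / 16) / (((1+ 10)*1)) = -1 / 16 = -0.06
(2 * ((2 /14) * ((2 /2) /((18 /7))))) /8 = 1 /72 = 0.01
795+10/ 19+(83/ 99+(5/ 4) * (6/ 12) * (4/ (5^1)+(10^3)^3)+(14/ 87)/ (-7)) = 68186336933837/ 109098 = 625000796.84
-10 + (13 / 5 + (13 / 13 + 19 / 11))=-257 / 55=-4.67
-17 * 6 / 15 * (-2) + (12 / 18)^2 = 632 / 45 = 14.04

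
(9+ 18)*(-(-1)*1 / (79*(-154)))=-27 / 12166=-0.00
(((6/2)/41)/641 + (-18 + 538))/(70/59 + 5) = 806301257/9592565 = 84.05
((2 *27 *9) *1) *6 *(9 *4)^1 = 104976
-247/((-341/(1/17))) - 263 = -1524364/5797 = -262.96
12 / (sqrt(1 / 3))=12 * sqrt(3)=20.78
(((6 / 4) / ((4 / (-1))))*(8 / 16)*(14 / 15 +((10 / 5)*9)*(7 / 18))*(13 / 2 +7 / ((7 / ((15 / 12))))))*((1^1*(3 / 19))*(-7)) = 77469 / 6080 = 12.74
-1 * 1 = -1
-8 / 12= -2 / 3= -0.67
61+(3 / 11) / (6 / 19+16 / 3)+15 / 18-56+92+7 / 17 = 8877956 / 90321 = 98.29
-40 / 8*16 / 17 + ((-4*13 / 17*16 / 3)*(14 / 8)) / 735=-25408 / 5355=-4.74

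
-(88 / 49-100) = 4812 / 49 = 98.20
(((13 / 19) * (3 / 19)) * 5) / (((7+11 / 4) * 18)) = 10 / 3249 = 0.00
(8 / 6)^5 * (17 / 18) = 3.98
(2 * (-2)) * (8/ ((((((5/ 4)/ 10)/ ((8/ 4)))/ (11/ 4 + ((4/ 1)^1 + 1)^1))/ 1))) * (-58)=230144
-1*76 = -76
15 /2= 7.50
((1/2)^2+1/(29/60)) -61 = -6807/116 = -58.68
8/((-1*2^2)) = -2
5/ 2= 2.50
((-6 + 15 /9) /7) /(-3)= 13 /63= 0.21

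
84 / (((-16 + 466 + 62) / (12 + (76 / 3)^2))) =107.26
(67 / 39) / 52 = 0.03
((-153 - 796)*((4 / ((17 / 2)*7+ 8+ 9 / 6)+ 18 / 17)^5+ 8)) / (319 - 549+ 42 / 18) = 20520754490145030056 / 505579562254438173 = 40.59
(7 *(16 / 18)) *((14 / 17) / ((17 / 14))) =10976 / 2601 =4.22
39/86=0.45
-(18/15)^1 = -6/5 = -1.20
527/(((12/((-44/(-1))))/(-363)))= -701437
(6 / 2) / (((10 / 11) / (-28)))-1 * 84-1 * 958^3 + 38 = -4396090252 / 5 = -879218050.40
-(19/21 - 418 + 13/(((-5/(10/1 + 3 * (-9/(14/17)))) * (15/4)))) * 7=70227/25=2809.08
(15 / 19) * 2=1.58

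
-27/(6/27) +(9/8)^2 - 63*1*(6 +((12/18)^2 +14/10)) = -196619/320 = -614.43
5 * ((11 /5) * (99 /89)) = 1089 /89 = 12.24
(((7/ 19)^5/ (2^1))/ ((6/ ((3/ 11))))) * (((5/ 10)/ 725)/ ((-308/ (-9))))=21609/ 6950905112800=0.00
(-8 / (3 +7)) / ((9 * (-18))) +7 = 2837 / 405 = 7.00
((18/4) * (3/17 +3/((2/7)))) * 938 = 1532223/34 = 45065.38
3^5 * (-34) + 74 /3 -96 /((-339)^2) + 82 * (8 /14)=-732089408 /89383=-8190.48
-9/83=-0.11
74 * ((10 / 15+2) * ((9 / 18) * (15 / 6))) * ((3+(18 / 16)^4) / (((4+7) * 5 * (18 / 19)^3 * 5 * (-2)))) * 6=-1594518589 / 109486080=-14.56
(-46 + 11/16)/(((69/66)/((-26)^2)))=-1347775/46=-29299.46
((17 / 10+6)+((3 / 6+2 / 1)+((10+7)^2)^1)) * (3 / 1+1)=5984 / 5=1196.80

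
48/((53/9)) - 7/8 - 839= -352651/424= -831.72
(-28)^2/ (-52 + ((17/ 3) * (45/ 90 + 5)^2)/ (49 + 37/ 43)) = -20170752/ 1249405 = -16.14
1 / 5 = 0.20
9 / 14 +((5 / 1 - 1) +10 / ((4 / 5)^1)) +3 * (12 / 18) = 134 / 7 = 19.14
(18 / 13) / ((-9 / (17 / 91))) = -34 / 1183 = -0.03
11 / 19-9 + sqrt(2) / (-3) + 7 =-27 / 19-sqrt(2) / 3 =-1.89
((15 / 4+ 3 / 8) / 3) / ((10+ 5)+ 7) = 0.06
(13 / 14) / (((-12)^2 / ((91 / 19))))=169 / 5472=0.03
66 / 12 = 11 / 2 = 5.50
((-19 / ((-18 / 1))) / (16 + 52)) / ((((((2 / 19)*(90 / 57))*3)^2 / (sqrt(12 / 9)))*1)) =0.07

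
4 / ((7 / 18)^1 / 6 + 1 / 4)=216 / 17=12.71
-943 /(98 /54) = -25461 /49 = -519.61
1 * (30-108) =-78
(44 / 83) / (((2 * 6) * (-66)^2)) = 1 / 98604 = 0.00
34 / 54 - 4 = -91 / 27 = -3.37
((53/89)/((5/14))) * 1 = 742/445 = 1.67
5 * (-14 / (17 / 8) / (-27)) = 560 / 459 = 1.22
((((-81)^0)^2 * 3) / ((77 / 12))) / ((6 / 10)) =60 / 77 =0.78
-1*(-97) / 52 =97 / 52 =1.87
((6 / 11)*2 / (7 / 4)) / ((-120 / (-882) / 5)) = 252 / 11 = 22.91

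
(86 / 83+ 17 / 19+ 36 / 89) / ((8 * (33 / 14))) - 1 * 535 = -3303144807 / 6175532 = -534.88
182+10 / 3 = 556 / 3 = 185.33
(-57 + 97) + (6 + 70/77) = 516/11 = 46.91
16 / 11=1.45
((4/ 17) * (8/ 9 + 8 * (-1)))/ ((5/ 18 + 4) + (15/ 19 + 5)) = -9728/ 58531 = -0.17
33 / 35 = 0.94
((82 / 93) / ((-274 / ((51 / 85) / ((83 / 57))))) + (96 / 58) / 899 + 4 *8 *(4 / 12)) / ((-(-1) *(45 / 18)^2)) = 6120622636 / 3586129125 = 1.71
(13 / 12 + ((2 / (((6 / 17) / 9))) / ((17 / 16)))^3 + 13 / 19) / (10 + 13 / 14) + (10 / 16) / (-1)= 705987007 / 69768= 10119.07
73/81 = 0.90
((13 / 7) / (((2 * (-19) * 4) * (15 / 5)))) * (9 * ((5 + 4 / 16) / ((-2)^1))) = 117 / 1216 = 0.10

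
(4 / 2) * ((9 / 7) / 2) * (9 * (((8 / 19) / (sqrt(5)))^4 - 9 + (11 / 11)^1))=-301552632 / 3258025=-92.56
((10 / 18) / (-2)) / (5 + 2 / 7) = -35 / 666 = -0.05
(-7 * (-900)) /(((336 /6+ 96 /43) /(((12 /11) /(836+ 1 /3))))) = 1219050 /8638487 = 0.14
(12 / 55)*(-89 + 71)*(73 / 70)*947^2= -7070442156 / 1925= -3672956.96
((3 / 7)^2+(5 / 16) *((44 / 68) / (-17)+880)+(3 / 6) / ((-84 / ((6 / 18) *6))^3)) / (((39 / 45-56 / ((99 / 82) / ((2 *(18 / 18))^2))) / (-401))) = 64972063686475 / 108735578364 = 597.52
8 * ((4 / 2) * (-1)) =-16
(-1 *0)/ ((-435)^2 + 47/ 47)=0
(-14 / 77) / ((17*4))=-1 / 374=-0.00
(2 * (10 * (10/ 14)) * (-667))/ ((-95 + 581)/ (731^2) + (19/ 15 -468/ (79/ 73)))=22.10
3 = 3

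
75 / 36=25 / 12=2.08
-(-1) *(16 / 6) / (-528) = -1 / 198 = -0.01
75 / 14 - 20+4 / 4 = -13.64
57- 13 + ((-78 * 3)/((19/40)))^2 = 87625484/361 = 242729.87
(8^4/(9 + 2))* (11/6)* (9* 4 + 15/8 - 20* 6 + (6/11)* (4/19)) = -11700992/209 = -55985.61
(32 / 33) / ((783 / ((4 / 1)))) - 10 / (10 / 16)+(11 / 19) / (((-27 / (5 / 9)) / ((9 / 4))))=-31463131 / 1963764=-16.02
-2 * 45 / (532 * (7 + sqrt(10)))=-15 / 494 + 15 * sqrt(10) / 3458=-0.02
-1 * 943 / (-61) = 943 / 61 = 15.46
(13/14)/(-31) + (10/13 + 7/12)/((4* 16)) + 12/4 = 6480475/2166528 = 2.99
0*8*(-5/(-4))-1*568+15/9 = -566.33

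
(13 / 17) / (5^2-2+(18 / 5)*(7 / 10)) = 325 / 10846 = 0.03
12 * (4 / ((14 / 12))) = 288 / 7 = 41.14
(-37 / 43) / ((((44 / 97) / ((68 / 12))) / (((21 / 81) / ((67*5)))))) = -427091 / 51339420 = -0.01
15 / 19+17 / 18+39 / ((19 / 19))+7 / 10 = 35426 / 855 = 41.43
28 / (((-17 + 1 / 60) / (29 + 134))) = -273840 / 1019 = -268.73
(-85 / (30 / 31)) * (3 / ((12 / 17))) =-8959 / 24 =-373.29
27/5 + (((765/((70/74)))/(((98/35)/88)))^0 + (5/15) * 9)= 47/5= 9.40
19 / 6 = 3.17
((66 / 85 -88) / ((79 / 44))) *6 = -1957296 / 6715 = -291.48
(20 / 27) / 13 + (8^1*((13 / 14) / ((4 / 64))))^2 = 242971604 / 17199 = 14127.08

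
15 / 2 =7.50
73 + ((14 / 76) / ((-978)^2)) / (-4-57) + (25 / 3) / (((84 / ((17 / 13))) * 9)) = 73.01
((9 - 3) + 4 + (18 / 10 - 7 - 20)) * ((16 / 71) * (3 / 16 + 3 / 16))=-456 / 355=-1.28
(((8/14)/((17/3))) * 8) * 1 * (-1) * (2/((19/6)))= -1152/2261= -0.51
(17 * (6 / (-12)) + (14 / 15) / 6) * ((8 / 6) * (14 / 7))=-3004 / 135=-22.25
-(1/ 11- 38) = 417/ 11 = 37.91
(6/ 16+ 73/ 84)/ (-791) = -209/ 132888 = -0.00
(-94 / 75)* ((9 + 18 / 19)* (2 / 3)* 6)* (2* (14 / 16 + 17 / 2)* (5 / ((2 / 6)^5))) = -21585690 / 19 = -1136088.95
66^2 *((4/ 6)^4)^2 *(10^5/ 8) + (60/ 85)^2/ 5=2238016104976/ 1053405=2124554.28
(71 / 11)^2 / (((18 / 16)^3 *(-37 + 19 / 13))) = -16776448 / 20376279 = -0.82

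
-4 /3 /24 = -1 /18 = -0.06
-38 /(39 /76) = -2888 /39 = -74.05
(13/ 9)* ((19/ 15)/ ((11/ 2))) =494/ 1485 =0.33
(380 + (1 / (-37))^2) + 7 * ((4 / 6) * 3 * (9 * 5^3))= 22081971 / 1369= 16130.00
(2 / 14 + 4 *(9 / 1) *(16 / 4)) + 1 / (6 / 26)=3118 / 21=148.48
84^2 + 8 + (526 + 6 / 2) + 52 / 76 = 7593.68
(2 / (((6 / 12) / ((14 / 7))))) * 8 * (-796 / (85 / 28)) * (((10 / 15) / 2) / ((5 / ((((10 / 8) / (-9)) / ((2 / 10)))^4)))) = -87062500 / 334611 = -260.19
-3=-3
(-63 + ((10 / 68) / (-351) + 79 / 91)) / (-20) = 5190407 / 1670760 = 3.11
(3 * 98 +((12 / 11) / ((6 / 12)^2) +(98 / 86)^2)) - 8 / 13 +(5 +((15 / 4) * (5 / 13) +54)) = 380205737 / 1057628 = 359.49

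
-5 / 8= -0.62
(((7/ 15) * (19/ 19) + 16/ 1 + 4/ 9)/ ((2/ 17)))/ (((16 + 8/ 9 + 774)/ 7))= 90559/ 71180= 1.27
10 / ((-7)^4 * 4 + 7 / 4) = 0.00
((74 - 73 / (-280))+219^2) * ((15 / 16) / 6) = 13449873 / 1792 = 7505.51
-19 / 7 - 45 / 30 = -59 / 14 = -4.21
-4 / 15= -0.27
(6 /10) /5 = 0.12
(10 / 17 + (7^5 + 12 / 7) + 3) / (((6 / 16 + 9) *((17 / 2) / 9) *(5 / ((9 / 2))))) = 432143424 / 252875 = 1708.92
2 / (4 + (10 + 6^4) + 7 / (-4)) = 8 / 5233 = 0.00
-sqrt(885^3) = -885*sqrt(885) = -26327.82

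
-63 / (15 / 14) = -294 / 5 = -58.80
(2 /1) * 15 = 30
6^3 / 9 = 24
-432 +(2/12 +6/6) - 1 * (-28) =-2417/6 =-402.83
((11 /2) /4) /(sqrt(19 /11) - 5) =-605 /2048 - 11 *sqrt(209) /2048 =-0.37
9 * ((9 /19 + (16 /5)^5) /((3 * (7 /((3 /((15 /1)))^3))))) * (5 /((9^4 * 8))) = 19951069 /181794375000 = 0.00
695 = 695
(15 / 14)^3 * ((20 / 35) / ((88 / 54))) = 91125 / 211288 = 0.43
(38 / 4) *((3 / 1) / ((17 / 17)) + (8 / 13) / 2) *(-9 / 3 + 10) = 5719 / 26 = 219.96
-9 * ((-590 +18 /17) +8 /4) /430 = 44901 /3655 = 12.28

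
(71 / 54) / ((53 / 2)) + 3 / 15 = 1786 / 7155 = 0.25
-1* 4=-4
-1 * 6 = -6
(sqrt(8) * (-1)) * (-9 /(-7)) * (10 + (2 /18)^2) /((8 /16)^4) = -25952 * sqrt(2) /63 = -582.57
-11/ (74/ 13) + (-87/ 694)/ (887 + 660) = -38383453/ 19861933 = -1.93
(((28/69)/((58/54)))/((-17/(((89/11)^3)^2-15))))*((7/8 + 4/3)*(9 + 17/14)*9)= -4622424305254119/3652314578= -1265615.05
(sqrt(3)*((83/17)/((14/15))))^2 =4650075/56644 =82.09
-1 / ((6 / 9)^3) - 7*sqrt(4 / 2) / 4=-27 / 8 - 7*sqrt(2) / 4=-5.85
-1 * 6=-6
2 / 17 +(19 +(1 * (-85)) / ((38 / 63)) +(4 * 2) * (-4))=-99357 / 646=-153.80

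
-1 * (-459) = 459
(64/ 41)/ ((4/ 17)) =272/ 41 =6.63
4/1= 4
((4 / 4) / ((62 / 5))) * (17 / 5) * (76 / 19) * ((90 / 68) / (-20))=-9 / 124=-0.07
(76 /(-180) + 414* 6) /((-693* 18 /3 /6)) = -111761 /31185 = -3.58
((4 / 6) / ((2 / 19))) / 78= 0.08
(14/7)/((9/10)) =20/9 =2.22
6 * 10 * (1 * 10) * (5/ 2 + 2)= 2700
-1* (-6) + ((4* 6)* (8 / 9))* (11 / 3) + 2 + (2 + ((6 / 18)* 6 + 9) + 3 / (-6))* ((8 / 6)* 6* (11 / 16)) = 5579 / 36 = 154.97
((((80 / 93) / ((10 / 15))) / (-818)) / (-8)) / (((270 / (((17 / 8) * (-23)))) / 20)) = -1955 / 2738664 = -0.00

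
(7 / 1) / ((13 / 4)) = 28 / 13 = 2.15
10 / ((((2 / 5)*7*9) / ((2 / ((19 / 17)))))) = 850 / 1197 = 0.71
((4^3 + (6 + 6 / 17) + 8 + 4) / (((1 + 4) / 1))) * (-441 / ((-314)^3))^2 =6806835 / 2036745769077064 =0.00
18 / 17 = 1.06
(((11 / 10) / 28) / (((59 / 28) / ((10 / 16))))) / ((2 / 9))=99 / 1888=0.05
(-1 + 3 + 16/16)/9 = 1/3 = 0.33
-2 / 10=-1 / 5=-0.20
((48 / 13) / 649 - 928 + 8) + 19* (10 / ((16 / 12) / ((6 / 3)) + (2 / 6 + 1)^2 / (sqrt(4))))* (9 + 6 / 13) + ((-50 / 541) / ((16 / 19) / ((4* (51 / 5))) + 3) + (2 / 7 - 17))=20473486610534 / 93520339913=218.92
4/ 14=2/ 7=0.29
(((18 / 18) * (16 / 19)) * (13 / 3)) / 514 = 104 / 14649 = 0.01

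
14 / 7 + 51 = 53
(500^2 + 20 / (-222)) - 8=27749102 / 111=249991.91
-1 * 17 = -17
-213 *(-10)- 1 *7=2123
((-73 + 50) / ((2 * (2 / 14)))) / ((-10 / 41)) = 330.05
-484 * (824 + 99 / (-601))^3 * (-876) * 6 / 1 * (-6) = -1852663454835546375000000 / 217081801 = -8534402452444856.84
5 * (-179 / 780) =-179 / 156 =-1.15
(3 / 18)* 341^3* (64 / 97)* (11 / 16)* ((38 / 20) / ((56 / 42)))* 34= 140882920013 / 970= 145240123.72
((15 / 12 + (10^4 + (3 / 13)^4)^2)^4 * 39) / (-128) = -34005526310928749255724891320338884444766137510152870341864300728136803 / 1116076224264578154002748821563953545216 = -30468820651865588826497090000000.00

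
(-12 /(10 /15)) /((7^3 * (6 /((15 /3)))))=-15 /343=-0.04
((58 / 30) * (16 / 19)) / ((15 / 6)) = 928 / 1425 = 0.65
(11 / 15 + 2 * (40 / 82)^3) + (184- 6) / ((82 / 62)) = 135.55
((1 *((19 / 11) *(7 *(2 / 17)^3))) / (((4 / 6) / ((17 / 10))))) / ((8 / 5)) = 399 / 12716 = 0.03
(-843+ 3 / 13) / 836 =-249 / 247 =-1.01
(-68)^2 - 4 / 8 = 9247 / 2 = 4623.50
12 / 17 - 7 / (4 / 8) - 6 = -328 / 17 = -19.29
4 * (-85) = -340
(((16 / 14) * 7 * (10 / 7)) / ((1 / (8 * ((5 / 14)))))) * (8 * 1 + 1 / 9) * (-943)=-110142400 / 441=-249756.01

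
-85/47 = -1.81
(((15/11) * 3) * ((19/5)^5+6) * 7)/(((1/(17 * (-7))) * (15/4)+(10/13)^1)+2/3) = 94122765828/5781875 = 16278.93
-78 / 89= -0.88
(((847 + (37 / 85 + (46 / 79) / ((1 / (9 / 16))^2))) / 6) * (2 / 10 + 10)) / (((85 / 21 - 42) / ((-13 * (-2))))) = -198893041347 / 201481600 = -987.15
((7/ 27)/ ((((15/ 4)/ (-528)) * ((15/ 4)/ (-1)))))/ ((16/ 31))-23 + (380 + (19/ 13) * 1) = 9932996/ 26325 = 377.32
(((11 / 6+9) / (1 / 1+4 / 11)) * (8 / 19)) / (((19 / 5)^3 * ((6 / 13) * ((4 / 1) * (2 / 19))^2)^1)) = 232375 / 311904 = 0.75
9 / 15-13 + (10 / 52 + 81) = 8943 / 130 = 68.79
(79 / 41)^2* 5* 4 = 124820 / 1681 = 74.25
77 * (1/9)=77/9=8.56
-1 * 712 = -712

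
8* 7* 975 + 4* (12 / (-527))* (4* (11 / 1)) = 28772088 / 527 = 54595.99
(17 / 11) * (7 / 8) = 119 / 88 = 1.35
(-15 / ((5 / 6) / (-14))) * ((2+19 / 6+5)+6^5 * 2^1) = 3921666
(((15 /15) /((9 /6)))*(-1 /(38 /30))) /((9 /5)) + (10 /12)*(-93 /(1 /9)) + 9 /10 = -595843 /855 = -696.89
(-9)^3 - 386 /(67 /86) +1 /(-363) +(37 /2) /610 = -36330973403 /29671620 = -1224.44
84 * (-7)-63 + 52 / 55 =-35753 / 55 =-650.05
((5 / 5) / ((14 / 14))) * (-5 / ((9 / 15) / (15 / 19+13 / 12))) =-10675 / 684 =-15.61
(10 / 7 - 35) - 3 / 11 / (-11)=-28414 / 847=-33.55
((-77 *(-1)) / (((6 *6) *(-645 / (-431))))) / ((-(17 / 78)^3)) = -145823678 / 1056295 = -138.05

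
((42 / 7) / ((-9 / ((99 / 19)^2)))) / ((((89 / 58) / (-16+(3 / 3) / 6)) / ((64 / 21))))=6737280 / 11837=569.17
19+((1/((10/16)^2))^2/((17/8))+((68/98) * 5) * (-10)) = -6564993/520625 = -12.61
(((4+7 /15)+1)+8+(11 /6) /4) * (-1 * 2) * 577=-321389 /20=-16069.45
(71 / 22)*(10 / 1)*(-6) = -2130 / 11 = -193.64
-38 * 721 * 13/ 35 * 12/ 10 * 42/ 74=-6411132/ 925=-6930.95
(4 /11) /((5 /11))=4 /5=0.80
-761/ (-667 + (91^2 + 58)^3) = -761/ 579885061552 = -0.00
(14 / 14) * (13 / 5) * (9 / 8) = 117 / 40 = 2.92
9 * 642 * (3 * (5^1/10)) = 8667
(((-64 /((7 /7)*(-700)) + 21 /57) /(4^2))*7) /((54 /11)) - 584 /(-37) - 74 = -883379297 /15184800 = -58.18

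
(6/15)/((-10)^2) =1/250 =0.00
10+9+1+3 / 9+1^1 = 64 / 3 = 21.33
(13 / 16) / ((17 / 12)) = 39 / 68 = 0.57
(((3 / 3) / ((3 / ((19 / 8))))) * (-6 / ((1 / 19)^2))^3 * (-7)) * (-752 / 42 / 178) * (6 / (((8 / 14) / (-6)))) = 31761050630148 / 89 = 356865737417.39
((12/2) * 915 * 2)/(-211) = -10980/211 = -52.04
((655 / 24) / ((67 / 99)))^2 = 467208225 / 287296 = 1626.23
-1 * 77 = -77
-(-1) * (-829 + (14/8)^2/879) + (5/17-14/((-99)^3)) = -64082684463223/77328949104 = -828.70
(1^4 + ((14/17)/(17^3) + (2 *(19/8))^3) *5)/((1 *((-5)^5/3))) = -8609107557/16704200000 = -0.52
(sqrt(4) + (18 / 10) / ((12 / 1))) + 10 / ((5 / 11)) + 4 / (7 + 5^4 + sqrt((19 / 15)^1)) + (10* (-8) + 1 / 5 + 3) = -6308123673 / 119826820-4* sqrt(285) / 5991341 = -52.64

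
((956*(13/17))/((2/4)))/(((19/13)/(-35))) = -11309480/323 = -35013.87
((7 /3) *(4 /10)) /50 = 7 /375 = 0.02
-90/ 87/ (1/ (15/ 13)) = -450/ 377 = -1.19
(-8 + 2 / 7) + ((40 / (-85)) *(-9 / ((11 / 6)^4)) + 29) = 37738837 / 1742279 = 21.66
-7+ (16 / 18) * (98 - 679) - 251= -6970 / 9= -774.44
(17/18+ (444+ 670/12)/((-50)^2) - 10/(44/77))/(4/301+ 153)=-221536903/2072565000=-0.11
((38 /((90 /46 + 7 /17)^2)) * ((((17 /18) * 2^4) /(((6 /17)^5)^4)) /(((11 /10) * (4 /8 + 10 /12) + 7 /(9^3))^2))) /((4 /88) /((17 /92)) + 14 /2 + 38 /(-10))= 15153749815.14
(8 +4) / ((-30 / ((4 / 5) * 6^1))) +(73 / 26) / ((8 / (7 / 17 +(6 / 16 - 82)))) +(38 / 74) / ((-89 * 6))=-212552899571 / 6986428800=-30.42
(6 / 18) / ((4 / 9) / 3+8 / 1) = 9 / 220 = 0.04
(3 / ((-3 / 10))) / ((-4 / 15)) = 75 / 2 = 37.50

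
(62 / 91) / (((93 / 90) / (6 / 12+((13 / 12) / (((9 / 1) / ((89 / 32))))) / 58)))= 72415 / 217152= 0.33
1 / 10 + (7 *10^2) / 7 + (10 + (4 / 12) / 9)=29737 / 270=110.14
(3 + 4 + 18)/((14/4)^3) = 200/343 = 0.58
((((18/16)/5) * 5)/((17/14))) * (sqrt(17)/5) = 63 * sqrt(17)/340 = 0.76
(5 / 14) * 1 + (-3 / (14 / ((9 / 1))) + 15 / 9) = 2 / 21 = 0.10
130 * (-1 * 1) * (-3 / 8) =195 / 4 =48.75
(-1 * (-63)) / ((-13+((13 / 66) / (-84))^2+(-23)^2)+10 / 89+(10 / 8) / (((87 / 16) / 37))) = 4997755401408 / 41617666727005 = 0.12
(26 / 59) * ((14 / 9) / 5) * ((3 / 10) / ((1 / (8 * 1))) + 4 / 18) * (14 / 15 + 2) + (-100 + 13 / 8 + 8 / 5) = -23260069 / 243000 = -95.72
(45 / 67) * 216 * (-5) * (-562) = 27313200 / 67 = 407659.70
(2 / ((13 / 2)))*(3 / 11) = 12 / 143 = 0.08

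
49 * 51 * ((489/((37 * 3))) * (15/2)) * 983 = 6006184065/74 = 81164649.53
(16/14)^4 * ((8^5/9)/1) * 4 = 536870912/21609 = 24844.78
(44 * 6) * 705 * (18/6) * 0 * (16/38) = 0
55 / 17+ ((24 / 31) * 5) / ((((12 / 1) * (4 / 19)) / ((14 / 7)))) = 3320 / 527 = 6.30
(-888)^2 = 788544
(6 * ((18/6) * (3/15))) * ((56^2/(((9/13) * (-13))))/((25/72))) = -451584/125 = -3612.67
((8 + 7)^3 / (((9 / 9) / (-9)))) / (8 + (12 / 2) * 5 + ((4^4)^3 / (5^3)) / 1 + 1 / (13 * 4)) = -197437500 / 872662357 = -0.23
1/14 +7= 99/14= 7.07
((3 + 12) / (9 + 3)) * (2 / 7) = 5 / 14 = 0.36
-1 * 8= -8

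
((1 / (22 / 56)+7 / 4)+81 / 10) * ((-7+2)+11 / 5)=-19089 / 550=-34.71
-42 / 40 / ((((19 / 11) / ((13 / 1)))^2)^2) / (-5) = 8781393621 / 13032100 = 673.83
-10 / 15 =-2 / 3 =-0.67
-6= -6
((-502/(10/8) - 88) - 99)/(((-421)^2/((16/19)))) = -47088/16837895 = -0.00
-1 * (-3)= 3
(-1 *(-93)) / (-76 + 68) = -93 / 8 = -11.62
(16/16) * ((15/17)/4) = 0.22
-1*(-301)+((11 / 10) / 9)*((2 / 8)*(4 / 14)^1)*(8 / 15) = 1422247 / 4725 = 301.00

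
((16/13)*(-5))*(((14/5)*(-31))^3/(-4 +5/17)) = -3176435584/2925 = -1085960.88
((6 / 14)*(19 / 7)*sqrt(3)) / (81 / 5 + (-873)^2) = 95*sqrt(3) / 62241858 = 0.00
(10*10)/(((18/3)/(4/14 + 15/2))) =2725/21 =129.76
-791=-791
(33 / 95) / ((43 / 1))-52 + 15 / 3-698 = -3043292 / 4085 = -744.99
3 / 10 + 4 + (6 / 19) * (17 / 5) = 1021 / 190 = 5.37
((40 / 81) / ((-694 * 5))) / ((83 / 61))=-244 / 2332881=-0.00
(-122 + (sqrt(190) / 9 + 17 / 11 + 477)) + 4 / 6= sqrt(190) / 9 + 11788 / 33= 358.74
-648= -648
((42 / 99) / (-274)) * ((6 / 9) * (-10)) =140 / 13563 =0.01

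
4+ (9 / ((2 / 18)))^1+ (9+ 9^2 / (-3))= 67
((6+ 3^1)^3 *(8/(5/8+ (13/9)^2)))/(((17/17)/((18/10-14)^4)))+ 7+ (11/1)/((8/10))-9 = 209301316305379/4392500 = 47649702.06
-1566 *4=-6264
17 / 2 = 8.50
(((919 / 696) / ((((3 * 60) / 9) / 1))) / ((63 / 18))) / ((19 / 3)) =919 / 308560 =0.00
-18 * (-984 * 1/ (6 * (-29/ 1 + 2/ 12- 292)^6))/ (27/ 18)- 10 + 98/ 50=-409110335916792946617/ 50884370138916015625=-8.04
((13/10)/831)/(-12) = -13/99720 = -0.00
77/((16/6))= 231/8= 28.88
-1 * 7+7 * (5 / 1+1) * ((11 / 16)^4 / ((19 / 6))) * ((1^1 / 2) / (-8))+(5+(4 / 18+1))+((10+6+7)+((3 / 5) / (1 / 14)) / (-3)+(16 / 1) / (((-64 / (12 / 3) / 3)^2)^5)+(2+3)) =1424050571599471 / 58755152609280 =24.24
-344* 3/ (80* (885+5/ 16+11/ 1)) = -1032/ 71705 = -0.01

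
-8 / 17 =-0.47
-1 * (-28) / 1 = 28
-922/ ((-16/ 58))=3342.25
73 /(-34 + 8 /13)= -949 /434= -2.19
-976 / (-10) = 97.60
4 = 4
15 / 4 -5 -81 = -329 / 4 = -82.25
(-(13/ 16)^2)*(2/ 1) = -169/ 128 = -1.32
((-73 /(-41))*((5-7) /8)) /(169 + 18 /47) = -3431 /1305604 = -0.00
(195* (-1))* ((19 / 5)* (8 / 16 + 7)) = -11115 / 2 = -5557.50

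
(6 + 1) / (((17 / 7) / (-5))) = -14.41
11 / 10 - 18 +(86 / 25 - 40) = -2673 / 50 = -53.46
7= 7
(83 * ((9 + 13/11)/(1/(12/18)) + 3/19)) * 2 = 722930/627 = 1153.00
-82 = -82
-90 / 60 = -3 / 2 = -1.50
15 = 15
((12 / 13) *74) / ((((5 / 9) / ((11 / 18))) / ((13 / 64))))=15.26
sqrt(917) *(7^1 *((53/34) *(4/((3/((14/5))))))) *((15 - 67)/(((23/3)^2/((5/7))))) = -231504 *sqrt(917)/8993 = -779.54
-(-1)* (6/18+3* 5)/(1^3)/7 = 46/21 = 2.19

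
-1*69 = -69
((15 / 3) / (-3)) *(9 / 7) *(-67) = 143.57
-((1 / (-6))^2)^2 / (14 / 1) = -1 / 18144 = -0.00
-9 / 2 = -4.50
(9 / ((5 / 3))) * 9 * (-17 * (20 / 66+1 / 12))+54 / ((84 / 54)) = -438129 / 1540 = -284.50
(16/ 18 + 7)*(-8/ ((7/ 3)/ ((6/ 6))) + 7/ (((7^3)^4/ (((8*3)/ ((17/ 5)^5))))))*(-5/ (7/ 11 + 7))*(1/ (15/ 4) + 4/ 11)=658118624401449536/ 58957945564050771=11.16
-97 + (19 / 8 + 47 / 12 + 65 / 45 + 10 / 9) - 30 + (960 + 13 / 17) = 1031357 / 1224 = 842.61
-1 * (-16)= 16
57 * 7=399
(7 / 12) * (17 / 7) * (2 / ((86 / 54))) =153 / 86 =1.78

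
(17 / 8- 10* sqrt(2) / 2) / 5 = 17 / 40- sqrt(2) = -0.99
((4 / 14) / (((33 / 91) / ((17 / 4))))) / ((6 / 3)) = 221 / 132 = 1.67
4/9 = 0.44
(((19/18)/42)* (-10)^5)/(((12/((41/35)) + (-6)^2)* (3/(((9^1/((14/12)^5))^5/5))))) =-3363605145751001675857920000/741610946674172590146271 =-4535.54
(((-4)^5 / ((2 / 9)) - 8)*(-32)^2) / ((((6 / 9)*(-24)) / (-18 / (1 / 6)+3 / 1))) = -31019520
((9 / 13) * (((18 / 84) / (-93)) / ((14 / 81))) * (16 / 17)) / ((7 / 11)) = -32076 / 2349893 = -0.01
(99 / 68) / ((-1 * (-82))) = 99 / 5576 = 0.02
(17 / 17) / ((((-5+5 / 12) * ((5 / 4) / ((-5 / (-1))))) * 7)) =-48 / 385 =-0.12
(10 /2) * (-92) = -460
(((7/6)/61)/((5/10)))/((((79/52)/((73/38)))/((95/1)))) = 4.60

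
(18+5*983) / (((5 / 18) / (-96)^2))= 818325504 / 5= 163665100.80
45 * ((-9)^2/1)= 3645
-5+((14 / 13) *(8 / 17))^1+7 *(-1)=-2540 / 221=-11.49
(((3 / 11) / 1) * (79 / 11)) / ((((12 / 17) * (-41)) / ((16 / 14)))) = -2686 / 34727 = -0.08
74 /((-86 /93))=-3441 /43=-80.02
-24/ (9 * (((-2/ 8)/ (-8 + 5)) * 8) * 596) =-1/ 149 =-0.01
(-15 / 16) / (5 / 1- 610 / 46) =69 / 608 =0.11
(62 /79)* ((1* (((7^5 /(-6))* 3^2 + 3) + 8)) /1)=-1562369 /79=-19776.82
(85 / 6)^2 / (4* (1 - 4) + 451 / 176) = -28900 / 1359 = -21.27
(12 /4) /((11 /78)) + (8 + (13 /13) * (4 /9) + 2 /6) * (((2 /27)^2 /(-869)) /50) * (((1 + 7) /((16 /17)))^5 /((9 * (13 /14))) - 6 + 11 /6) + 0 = 35915480401 /1688801400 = 21.27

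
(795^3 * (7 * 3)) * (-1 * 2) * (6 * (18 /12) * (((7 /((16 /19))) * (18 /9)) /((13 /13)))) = -12630333877875 /4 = -3157583469468.75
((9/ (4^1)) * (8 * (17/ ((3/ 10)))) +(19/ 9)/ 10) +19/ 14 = 321794/ 315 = 1021.57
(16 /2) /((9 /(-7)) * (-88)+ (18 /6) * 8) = 7 /120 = 0.06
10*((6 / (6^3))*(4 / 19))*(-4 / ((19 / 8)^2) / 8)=-320 / 61731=-0.01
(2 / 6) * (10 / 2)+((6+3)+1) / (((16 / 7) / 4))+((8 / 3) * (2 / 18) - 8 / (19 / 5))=17809 / 1026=17.36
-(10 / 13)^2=-100 / 169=-0.59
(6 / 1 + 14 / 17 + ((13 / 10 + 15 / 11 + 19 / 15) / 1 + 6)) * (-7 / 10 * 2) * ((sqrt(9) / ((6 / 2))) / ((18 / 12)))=-657923 / 42075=-15.64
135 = 135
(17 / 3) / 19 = 17 / 57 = 0.30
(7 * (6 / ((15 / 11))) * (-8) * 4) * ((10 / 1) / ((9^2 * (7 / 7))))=-9856 / 81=-121.68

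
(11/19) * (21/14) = 33/38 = 0.87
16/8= 2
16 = 16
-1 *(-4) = 4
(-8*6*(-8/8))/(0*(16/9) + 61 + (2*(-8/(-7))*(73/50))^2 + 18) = 1470000/2760431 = 0.53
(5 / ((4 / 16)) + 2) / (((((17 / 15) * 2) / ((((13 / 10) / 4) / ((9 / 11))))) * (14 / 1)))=1573 / 5712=0.28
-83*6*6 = -2988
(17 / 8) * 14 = 119 / 4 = 29.75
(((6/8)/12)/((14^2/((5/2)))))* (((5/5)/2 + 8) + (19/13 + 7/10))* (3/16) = 0.00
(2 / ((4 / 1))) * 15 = 15 / 2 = 7.50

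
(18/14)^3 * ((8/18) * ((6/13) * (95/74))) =92340/164983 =0.56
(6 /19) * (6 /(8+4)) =3 /19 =0.16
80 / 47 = 1.70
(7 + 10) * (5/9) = 9.44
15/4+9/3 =27/4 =6.75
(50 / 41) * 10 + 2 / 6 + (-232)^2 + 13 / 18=39731891 / 738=53837.25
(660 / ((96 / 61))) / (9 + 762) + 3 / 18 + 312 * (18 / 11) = 11562567 / 22616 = 511.26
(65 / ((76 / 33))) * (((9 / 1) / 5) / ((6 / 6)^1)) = 3861 / 76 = 50.80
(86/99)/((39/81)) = 258/143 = 1.80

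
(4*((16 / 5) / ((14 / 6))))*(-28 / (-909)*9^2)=6912 / 505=13.69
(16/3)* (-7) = -112/3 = -37.33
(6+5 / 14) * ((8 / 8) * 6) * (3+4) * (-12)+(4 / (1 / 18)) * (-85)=-9324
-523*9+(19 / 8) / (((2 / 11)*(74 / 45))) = -5563683 / 1184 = -4699.06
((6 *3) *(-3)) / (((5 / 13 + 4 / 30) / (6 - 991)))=10372050 / 101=102693.56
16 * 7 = 112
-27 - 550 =-577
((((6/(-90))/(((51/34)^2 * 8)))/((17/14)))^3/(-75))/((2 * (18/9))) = 343/3626346712500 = 0.00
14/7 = 2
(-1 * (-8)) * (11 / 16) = 5.50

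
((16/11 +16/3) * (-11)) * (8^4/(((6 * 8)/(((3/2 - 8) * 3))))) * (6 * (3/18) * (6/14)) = 53248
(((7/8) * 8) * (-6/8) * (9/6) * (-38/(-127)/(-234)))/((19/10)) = 0.01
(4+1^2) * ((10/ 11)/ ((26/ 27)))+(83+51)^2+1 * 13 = 2570242/ 143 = 17973.72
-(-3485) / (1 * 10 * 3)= 697 / 6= 116.17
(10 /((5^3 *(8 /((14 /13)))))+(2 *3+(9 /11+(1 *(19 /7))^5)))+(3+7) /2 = 19125593489 /120170050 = 159.15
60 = 60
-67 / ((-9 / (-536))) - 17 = -36065 / 9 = -4007.22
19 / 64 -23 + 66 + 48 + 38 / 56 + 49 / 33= 1381717 / 14784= 93.46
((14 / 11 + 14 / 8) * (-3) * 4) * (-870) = 347130 / 11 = 31557.27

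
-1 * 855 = -855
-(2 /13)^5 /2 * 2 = -32 /371293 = -0.00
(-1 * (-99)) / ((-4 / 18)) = -891 / 2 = -445.50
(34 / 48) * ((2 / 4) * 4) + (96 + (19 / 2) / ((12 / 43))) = 3155 / 24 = 131.46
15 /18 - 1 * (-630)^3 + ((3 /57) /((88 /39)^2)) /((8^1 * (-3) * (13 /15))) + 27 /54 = 882981974114597 /3531264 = 250047001.33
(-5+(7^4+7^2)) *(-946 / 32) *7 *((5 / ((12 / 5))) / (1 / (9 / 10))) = -121430925 / 128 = -948679.10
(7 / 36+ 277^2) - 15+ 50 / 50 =2761747 / 36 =76715.19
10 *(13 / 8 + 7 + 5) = 136.25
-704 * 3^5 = -171072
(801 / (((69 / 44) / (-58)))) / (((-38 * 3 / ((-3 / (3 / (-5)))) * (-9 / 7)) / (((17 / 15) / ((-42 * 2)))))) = 482647 / 35397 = 13.64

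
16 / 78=8 / 39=0.21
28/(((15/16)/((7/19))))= 3136/285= 11.00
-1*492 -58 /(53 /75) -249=-43623 /53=-823.08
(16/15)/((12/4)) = 16/45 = 0.36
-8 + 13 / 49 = -379 / 49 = -7.73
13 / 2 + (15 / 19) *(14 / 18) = 811 / 114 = 7.11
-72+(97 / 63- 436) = -31907 / 63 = -506.46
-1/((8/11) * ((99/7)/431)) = -3017/72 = -41.90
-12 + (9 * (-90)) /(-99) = -42 /11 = -3.82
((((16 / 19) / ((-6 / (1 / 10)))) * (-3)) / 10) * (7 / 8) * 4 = 7 / 475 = 0.01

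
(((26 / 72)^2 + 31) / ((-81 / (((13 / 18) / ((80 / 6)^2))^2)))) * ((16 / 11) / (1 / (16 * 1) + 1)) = -1363661 / 157044096000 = -0.00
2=2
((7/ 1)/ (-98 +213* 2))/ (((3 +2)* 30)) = 7/ 49200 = 0.00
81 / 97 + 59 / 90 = 1.49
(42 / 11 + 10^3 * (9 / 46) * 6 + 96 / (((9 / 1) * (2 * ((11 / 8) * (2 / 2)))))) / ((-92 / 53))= -23766313 / 34914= -680.71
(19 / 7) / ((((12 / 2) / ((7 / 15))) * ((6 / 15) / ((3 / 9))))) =19 / 108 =0.18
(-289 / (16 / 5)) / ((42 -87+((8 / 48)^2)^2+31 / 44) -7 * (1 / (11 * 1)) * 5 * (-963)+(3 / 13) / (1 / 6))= -16737435 / 559909403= -0.03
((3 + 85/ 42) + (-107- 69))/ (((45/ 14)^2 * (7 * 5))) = -14362/ 30375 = -0.47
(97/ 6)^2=9409/ 36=261.36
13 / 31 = 0.42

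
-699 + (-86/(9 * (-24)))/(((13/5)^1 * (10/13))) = -150941/216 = -698.80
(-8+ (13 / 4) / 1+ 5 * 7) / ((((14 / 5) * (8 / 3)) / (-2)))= -1815 / 224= -8.10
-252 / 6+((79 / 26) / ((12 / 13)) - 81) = -2873 / 24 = -119.71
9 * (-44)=-396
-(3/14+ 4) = -59/14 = -4.21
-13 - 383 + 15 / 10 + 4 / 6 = -2363 / 6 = -393.83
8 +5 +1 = 14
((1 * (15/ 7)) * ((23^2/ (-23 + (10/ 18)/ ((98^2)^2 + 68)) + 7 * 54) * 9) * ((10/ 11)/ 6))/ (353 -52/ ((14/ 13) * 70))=8896160987240625/ 3021396413919818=2.94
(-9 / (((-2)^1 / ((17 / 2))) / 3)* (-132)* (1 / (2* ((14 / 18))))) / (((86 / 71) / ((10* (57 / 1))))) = -2758495905 / 602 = -4582219.11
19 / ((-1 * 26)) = -19 / 26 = -0.73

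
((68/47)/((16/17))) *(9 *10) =138.35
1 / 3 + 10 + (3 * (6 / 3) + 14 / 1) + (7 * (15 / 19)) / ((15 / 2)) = 1771 / 57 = 31.07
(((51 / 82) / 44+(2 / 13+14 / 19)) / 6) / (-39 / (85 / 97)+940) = 68540345 / 407001861552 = 0.00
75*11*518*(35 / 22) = 679875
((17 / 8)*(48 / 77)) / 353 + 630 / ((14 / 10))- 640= -190.00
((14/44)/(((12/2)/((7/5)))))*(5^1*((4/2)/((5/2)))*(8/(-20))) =-98/825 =-0.12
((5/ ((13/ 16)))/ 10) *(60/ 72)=20/ 39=0.51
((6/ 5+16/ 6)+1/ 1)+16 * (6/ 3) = 553/ 15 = 36.87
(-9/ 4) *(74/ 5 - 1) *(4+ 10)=-4347/ 10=-434.70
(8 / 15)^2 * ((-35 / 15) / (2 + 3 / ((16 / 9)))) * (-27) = 7168 / 1475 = 4.86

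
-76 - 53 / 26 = -2029 / 26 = -78.04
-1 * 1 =-1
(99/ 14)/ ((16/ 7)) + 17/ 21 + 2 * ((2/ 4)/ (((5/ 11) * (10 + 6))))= 13577/ 3360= 4.04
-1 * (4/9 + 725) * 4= -26116/9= -2901.78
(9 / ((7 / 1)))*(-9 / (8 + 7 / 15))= -1215 / 889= -1.37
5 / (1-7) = -5 / 6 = -0.83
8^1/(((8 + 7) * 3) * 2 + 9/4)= 32/369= 0.09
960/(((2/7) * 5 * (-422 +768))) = 336/173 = 1.94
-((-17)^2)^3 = -24137569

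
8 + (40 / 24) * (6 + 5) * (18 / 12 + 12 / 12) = 323 / 6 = 53.83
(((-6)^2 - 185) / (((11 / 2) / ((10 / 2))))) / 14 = -745 / 77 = -9.68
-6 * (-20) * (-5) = -600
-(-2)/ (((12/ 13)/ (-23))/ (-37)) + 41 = 11309/ 6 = 1884.83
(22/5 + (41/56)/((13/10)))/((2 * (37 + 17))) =0.05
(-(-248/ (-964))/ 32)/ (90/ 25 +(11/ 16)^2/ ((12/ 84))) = -2480/ 2131163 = -0.00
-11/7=-1.57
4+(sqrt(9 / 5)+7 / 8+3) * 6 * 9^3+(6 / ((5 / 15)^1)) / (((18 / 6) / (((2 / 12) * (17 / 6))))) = 13122 * sqrt(5) / 5+203473 / 12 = 22824.42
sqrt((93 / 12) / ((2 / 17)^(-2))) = sqrt(31) / 17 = 0.33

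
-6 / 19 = -0.32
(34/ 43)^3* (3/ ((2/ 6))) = 353736/ 79507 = 4.45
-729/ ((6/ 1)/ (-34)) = 4131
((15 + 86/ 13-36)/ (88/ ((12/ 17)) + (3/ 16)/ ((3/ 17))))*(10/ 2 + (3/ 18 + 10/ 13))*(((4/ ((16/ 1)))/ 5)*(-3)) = 30558/ 299975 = 0.10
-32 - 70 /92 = -1507 /46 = -32.76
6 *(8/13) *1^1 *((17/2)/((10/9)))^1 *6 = 11016/65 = 169.48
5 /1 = 5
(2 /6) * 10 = 10 /3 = 3.33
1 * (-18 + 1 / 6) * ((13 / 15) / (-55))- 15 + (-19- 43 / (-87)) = -4769411 / 143550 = -33.22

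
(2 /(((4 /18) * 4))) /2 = 9 /8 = 1.12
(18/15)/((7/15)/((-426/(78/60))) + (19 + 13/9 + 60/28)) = 0.05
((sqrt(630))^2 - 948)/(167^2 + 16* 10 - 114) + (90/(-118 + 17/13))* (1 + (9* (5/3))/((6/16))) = -883668/27935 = -31.63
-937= -937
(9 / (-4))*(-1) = 9 / 4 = 2.25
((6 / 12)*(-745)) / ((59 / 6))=-2235 / 59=-37.88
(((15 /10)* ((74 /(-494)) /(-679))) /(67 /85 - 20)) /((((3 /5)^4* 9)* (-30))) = 393125 /798620459364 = 0.00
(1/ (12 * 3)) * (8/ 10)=0.02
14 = 14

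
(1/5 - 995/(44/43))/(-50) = 213881/11000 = 19.44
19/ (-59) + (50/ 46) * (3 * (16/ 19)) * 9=24.39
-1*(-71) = 71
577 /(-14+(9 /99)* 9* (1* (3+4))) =-6347 /91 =-69.75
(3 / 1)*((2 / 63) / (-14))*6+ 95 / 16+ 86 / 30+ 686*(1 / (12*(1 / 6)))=4136737 / 11760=351.76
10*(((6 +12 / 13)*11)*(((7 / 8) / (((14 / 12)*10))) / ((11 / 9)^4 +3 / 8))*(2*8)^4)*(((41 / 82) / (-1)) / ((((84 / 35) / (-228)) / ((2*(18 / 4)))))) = 613914884.11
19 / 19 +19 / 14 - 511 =-7121 / 14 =-508.64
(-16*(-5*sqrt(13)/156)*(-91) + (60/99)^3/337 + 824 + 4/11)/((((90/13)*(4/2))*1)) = 32446978109/544984605 - 91*sqrt(13)/27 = 47.39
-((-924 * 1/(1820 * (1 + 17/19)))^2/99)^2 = -15768841/29982195360000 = -0.00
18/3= 6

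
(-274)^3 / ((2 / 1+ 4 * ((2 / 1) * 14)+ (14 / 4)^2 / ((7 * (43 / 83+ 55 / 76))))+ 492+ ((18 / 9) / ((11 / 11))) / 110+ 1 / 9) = -3798094089240 / 112172887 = -33859.29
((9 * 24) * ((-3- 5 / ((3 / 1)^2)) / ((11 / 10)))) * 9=-69120 / 11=-6283.64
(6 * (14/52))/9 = 7/39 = 0.18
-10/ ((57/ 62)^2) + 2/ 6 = -11.50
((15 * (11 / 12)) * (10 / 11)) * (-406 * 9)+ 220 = -45455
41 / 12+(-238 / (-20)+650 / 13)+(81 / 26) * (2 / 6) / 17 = 866909 / 13260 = 65.38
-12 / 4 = -3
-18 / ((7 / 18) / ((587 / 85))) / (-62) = 95094 / 18445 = 5.16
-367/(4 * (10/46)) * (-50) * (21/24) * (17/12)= 5022395/192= 26158.31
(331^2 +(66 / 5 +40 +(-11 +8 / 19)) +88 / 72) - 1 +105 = 93801061 / 855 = 109708.84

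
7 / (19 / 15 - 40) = -15 / 83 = -0.18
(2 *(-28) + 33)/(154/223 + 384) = -5129/85786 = -0.06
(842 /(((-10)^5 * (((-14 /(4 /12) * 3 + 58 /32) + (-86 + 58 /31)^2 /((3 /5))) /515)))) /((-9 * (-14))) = -41671843 /14133120723750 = -0.00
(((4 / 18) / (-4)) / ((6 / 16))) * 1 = -4 / 27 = -0.15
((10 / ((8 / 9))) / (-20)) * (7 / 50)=-63 / 800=-0.08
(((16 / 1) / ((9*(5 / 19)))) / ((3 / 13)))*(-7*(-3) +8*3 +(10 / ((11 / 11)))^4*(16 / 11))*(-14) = -1775973472 / 297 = -5979708.66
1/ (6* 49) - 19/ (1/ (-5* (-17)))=-474809/ 294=-1615.00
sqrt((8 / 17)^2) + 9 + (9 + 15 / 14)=4651 / 238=19.54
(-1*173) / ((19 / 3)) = -519 / 19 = -27.32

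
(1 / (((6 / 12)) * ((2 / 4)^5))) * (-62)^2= 246016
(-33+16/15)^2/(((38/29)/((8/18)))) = 13307578/38475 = 345.88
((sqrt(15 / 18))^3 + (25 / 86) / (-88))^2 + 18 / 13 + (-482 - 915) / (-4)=7060579608271 / 20103393024 - 125 * sqrt(30) / 136224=351.21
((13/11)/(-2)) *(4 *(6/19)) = -156/209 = -0.75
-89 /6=-14.83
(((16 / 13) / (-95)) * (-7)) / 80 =0.00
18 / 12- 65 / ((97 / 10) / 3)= -3609 / 194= -18.60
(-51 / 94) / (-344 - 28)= 17 / 11656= 0.00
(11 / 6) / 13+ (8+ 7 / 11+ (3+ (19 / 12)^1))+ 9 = 22.36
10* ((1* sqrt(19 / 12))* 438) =730* sqrt(57) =5511.38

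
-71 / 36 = -1.97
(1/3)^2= 1/9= 0.11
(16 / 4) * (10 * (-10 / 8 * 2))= -100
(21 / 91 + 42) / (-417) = -183 / 1807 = -0.10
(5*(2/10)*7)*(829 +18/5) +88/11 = 29181/5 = 5836.20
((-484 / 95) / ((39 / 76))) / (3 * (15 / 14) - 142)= 27104 / 378885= 0.07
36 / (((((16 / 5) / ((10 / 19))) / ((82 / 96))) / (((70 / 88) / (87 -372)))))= -7175 / 508288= -0.01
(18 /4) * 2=9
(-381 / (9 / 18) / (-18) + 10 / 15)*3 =129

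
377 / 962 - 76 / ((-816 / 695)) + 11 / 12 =83077 / 1258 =66.04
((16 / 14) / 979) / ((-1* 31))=-8 / 212443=-0.00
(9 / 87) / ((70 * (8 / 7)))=3 / 2320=0.00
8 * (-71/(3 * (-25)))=568/75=7.57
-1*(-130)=130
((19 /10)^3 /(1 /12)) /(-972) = -6859 /81000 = -0.08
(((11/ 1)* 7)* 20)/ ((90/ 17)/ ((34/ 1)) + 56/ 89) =39610340/ 20189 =1961.98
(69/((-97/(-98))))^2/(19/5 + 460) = 76207740/7273157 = 10.48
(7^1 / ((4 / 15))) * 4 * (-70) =-7350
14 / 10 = 1.40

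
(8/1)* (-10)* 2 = -160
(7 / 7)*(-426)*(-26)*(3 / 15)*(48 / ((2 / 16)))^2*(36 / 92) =14699003904 / 115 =127817425.25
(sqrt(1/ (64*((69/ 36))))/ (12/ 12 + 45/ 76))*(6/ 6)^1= 19*sqrt(69)/ 2783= 0.06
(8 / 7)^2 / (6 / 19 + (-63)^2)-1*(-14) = 51737278 / 3695433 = 14.00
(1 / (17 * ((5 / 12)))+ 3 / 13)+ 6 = 7041 / 1105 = 6.37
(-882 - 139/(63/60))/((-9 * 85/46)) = 979892/16065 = 61.00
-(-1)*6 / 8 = 3 / 4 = 0.75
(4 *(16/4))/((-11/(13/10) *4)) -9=-521/55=-9.47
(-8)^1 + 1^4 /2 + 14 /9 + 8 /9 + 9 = 71 /18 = 3.94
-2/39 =-0.05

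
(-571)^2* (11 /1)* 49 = 175736099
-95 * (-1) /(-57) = -5 /3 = -1.67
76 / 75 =1.01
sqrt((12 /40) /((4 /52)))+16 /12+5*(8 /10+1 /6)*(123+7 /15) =sqrt(390) /10+26914 /45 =600.06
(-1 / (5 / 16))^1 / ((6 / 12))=-32 / 5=-6.40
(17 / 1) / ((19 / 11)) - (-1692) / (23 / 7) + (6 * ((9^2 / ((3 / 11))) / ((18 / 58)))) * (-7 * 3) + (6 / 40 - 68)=-120125.05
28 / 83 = 0.34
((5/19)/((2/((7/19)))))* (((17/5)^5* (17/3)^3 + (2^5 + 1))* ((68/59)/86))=830446476104/15455086875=53.73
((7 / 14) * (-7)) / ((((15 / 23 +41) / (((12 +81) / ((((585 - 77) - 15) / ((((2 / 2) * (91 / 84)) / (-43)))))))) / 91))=5904353 / 162469136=0.04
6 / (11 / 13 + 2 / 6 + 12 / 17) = 1989 / 625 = 3.18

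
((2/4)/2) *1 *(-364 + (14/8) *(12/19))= -6895/76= -90.72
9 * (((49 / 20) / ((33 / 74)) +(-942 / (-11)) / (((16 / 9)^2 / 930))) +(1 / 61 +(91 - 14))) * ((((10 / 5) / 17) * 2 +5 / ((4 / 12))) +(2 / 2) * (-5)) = 4250501557641 / 1825120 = 2328888.82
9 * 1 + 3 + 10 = 22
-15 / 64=-0.23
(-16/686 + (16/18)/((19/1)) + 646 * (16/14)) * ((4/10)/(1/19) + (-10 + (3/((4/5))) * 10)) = 844428936/32585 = 25914.65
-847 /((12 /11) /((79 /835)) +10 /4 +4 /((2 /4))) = -1472086 /38289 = -38.45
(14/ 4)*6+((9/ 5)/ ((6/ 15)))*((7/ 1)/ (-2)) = 21/ 4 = 5.25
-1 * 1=-1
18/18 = 1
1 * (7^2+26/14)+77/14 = 789/14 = 56.36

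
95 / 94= 1.01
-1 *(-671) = 671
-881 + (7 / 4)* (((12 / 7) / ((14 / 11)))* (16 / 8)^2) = -6101 / 7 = -871.57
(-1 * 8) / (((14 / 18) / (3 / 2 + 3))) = -324 / 7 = -46.29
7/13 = 0.54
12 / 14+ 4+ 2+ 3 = 69 / 7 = 9.86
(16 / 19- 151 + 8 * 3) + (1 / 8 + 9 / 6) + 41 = -12697 / 152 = -83.53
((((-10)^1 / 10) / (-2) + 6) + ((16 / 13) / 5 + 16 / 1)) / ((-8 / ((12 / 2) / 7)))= -8871 / 3640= -2.44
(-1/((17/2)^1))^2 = 4/289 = 0.01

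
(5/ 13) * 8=3.08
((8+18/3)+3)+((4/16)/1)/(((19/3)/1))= 1295/76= 17.04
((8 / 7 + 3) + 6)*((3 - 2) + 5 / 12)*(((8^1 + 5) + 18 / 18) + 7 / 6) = 15691 / 72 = 217.93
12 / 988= 3 / 247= 0.01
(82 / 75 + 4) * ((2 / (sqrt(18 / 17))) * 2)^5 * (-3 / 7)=-14130944 * sqrt(34) / 42525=-1937.61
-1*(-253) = 253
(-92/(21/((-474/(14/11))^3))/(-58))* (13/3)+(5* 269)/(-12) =-14127518771957/835548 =-16908087.59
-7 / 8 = -0.88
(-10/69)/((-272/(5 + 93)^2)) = 12005/2346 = 5.12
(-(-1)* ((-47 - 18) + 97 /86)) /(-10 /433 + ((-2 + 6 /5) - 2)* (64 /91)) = 32.06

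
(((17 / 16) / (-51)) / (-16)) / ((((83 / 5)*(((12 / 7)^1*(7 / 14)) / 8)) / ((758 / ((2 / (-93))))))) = -411215 / 15936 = -25.80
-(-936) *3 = 2808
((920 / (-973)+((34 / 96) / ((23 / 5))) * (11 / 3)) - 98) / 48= -2.06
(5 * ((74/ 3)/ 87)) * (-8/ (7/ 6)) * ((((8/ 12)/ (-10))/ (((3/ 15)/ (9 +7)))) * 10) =947200/ 1827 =518.45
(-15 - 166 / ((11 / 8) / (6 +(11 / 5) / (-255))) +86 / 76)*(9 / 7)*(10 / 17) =-557.54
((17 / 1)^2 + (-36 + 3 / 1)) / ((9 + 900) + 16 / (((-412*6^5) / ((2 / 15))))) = 384445440 / 1365081659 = 0.28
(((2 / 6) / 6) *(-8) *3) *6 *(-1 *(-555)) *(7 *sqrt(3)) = -31080 *sqrt(3) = -53832.14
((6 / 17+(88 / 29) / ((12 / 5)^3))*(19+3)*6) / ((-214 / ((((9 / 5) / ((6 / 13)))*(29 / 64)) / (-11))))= 792467 / 13969920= 0.06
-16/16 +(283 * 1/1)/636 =-353/636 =-0.56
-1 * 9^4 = -6561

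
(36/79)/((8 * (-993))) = -3/52298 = -0.00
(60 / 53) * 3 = 180 / 53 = 3.40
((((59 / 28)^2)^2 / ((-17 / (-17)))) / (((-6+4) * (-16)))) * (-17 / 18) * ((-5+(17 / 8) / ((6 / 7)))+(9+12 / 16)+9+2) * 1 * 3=-25749392125 / 809238528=-31.82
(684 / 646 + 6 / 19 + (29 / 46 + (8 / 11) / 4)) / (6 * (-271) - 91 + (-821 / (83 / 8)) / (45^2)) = -60072862275 / 47166791917234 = -0.00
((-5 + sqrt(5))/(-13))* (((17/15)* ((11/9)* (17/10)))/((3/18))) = 3179/585 -3179* sqrt(5)/2925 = 3.00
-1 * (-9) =9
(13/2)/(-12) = -13/24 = -0.54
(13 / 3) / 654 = 13 / 1962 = 0.01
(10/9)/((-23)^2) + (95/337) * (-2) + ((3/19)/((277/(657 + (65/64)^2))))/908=-17627489858228293/31405611128537088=-0.56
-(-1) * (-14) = -14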